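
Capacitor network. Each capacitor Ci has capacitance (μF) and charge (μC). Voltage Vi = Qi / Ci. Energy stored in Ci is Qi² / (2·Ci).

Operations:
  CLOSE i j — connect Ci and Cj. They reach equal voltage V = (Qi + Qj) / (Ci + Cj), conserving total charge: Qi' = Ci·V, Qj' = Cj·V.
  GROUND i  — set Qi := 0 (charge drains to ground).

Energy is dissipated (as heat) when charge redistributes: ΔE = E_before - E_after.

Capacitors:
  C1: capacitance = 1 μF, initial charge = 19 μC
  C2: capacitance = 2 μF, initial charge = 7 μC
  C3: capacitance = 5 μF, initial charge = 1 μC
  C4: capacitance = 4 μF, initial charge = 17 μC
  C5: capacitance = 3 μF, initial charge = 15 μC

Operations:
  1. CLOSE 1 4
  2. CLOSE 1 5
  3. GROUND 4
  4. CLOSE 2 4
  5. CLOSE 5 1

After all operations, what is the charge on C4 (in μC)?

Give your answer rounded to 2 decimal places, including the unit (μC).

Initial: C1(1μF, Q=19μC, V=19.00V), C2(2μF, Q=7μC, V=3.50V), C3(5μF, Q=1μC, V=0.20V), C4(4μF, Q=17μC, V=4.25V), C5(3μF, Q=15μC, V=5.00V)
Op 1: CLOSE 1-4: Q_total=36.00, C_total=5.00, V=7.20; Q1=7.20, Q4=28.80; dissipated=87.025
Op 2: CLOSE 1-5: Q_total=22.20, C_total=4.00, V=5.55; Q1=5.55, Q5=16.65; dissipated=1.815
Op 3: GROUND 4: Q4=0; energy lost=103.680
Op 4: CLOSE 2-4: Q_total=7.00, C_total=6.00, V=1.17; Q2=2.33, Q4=4.67; dissipated=8.167
Op 5: CLOSE 5-1: Q_total=22.20, C_total=4.00, V=5.55; Q5=16.65, Q1=5.55; dissipated=0.000
Final charges: Q1=5.55, Q2=2.33, Q3=1.00, Q4=4.67, Q5=16.65

Answer: 4.67 μC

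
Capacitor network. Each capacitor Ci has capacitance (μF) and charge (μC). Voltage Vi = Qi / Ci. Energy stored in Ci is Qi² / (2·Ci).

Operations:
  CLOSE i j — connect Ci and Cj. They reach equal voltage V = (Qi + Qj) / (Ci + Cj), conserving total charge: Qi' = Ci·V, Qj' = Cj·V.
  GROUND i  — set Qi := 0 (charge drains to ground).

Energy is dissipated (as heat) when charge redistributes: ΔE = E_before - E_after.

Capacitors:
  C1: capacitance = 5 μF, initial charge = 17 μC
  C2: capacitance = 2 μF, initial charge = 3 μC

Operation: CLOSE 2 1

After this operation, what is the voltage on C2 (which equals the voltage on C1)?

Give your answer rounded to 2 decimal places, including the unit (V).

Answer: 2.86 V

Derivation:
Initial: C1(5μF, Q=17μC, V=3.40V), C2(2μF, Q=3μC, V=1.50V)
Op 1: CLOSE 2-1: Q_total=20.00, C_total=7.00, V=2.86; Q2=5.71, Q1=14.29; dissipated=2.579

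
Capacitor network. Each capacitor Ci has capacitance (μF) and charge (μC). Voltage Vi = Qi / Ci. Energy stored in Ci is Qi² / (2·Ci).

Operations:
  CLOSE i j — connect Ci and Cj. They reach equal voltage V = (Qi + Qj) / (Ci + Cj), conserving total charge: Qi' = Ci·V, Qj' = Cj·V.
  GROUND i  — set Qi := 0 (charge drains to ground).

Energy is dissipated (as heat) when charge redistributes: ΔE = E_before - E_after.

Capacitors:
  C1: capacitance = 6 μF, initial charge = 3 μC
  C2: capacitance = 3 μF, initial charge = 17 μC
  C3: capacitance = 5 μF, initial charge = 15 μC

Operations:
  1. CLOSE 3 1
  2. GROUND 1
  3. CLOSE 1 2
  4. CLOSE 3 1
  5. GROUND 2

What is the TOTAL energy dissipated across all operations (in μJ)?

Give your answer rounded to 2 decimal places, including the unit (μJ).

Initial: C1(6μF, Q=3μC, V=0.50V), C2(3μF, Q=17μC, V=5.67V), C3(5μF, Q=15μC, V=3.00V)
Op 1: CLOSE 3-1: Q_total=18.00, C_total=11.00, V=1.64; Q3=8.18, Q1=9.82; dissipated=8.523
Op 2: GROUND 1: Q1=0; energy lost=8.033
Op 3: CLOSE 1-2: Q_total=17.00, C_total=9.00, V=1.89; Q1=11.33, Q2=5.67; dissipated=32.111
Op 4: CLOSE 3-1: Q_total=19.52, C_total=11.00, V=1.77; Q3=8.87, Q1=10.64; dissipated=0.087
Op 5: GROUND 2: Q2=0; energy lost=5.352
Total dissipated: 54.106 μJ

Answer: 54.11 μJ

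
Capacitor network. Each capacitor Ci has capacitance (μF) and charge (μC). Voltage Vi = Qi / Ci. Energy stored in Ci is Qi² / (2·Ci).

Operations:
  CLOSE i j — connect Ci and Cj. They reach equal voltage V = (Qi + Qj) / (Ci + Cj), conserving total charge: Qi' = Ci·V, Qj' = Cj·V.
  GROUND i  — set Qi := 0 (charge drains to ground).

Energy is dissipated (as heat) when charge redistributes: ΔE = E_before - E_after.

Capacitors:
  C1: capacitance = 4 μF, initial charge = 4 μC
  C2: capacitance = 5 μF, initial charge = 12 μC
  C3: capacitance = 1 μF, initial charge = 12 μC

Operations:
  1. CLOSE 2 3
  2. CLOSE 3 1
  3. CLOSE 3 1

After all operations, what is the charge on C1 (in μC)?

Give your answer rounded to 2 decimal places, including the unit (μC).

Initial: C1(4μF, Q=4μC, V=1.00V), C2(5μF, Q=12μC, V=2.40V), C3(1μF, Q=12μC, V=12.00V)
Op 1: CLOSE 2-3: Q_total=24.00, C_total=6.00, V=4.00; Q2=20.00, Q3=4.00; dissipated=38.400
Op 2: CLOSE 3-1: Q_total=8.00, C_total=5.00, V=1.60; Q3=1.60, Q1=6.40; dissipated=3.600
Op 3: CLOSE 3-1: Q_total=8.00, C_total=5.00, V=1.60; Q3=1.60, Q1=6.40; dissipated=0.000
Final charges: Q1=6.40, Q2=20.00, Q3=1.60

Answer: 6.40 μC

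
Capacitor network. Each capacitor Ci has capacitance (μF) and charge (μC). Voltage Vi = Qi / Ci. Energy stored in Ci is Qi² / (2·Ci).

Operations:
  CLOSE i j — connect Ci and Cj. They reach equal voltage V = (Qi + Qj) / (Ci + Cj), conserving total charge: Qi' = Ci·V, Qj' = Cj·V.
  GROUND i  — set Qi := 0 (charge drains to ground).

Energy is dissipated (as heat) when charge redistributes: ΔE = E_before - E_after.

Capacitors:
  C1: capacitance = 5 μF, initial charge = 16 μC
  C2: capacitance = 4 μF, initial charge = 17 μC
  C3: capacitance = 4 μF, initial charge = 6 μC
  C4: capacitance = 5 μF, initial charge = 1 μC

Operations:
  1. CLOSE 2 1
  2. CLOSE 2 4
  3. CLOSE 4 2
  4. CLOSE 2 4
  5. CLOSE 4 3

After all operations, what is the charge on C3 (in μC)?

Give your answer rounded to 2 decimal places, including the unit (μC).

Initial: C1(5μF, Q=16μC, V=3.20V), C2(4μF, Q=17μC, V=4.25V), C3(4μF, Q=6μC, V=1.50V), C4(5μF, Q=1μC, V=0.20V)
Op 1: CLOSE 2-1: Q_total=33.00, C_total=9.00, V=3.67; Q2=14.67, Q1=18.33; dissipated=1.225
Op 2: CLOSE 2-4: Q_total=15.67, C_total=9.00, V=1.74; Q2=6.96, Q4=8.70; dissipated=13.353
Op 3: CLOSE 4-2: Q_total=15.67, C_total=9.00, V=1.74; Q4=8.70, Q2=6.96; dissipated=0.000
Op 4: CLOSE 2-4: Q_total=15.67, C_total=9.00, V=1.74; Q2=6.96, Q4=8.70; dissipated=0.000
Op 5: CLOSE 4-3: Q_total=14.70, C_total=9.00, V=1.63; Q4=8.17, Q3=6.53; dissipated=0.064
Final charges: Q1=18.33, Q2=6.96, Q3=6.53, Q4=8.17

Answer: 6.53 μC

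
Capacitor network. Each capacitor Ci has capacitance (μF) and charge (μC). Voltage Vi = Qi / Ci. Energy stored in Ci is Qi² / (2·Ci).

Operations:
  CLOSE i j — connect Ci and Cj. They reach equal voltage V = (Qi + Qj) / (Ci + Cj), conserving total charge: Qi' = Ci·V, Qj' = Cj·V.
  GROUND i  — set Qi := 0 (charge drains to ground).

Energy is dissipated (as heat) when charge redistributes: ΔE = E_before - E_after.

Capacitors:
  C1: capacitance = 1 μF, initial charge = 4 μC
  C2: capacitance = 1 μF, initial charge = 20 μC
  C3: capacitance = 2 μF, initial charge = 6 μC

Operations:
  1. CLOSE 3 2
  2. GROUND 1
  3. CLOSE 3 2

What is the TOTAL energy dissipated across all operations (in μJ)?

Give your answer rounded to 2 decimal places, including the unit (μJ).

Initial: C1(1μF, Q=4μC, V=4.00V), C2(1μF, Q=20μC, V=20.00V), C3(2μF, Q=6μC, V=3.00V)
Op 1: CLOSE 3-2: Q_total=26.00, C_total=3.00, V=8.67; Q3=17.33, Q2=8.67; dissipated=96.333
Op 2: GROUND 1: Q1=0; energy lost=8.000
Op 3: CLOSE 3-2: Q_total=26.00, C_total=3.00, V=8.67; Q3=17.33, Q2=8.67; dissipated=0.000
Total dissipated: 104.333 μJ

Answer: 104.33 μJ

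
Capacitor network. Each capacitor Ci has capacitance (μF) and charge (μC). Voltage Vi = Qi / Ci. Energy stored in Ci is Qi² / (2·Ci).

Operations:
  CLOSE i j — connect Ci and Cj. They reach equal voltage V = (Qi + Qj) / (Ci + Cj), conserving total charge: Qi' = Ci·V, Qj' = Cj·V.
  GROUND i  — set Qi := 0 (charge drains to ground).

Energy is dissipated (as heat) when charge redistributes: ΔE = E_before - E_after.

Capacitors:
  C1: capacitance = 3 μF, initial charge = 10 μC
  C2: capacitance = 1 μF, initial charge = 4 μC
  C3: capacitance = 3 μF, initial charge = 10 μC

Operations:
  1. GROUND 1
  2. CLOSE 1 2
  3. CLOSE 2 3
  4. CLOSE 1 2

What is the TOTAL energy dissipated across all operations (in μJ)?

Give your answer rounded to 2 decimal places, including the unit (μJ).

Answer: 25.86 μJ

Derivation:
Initial: C1(3μF, Q=10μC, V=3.33V), C2(1μF, Q=4μC, V=4.00V), C3(3μF, Q=10μC, V=3.33V)
Op 1: GROUND 1: Q1=0; energy lost=16.667
Op 2: CLOSE 1-2: Q_total=4.00, C_total=4.00, V=1.00; Q1=3.00, Q2=1.00; dissipated=6.000
Op 3: CLOSE 2-3: Q_total=11.00, C_total=4.00, V=2.75; Q2=2.75, Q3=8.25; dissipated=2.042
Op 4: CLOSE 1-2: Q_total=5.75, C_total=4.00, V=1.44; Q1=4.31, Q2=1.44; dissipated=1.148
Total dissipated: 25.857 μJ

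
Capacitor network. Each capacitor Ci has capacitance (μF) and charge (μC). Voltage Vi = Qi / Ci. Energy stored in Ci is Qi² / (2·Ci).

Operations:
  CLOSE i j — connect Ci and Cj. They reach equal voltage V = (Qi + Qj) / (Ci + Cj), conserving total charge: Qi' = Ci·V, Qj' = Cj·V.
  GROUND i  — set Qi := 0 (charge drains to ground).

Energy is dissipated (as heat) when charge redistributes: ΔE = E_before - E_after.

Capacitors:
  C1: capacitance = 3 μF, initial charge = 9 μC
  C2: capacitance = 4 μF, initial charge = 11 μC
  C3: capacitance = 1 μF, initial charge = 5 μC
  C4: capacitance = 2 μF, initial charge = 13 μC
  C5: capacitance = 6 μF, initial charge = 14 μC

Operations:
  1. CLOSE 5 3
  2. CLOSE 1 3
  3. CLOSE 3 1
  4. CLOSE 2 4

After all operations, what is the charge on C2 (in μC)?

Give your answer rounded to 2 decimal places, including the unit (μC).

Initial: C1(3μF, Q=9μC, V=3.00V), C2(4μF, Q=11μC, V=2.75V), C3(1μF, Q=5μC, V=5.00V), C4(2μF, Q=13μC, V=6.50V), C5(6μF, Q=14μC, V=2.33V)
Op 1: CLOSE 5-3: Q_total=19.00, C_total=7.00, V=2.71; Q5=16.29, Q3=2.71; dissipated=3.048
Op 2: CLOSE 1-3: Q_total=11.71, C_total=4.00, V=2.93; Q1=8.79, Q3=2.93; dissipated=0.031
Op 3: CLOSE 3-1: Q_total=11.71, C_total=4.00, V=2.93; Q3=2.93, Q1=8.79; dissipated=0.000
Op 4: CLOSE 2-4: Q_total=24.00, C_total=6.00, V=4.00; Q2=16.00, Q4=8.00; dissipated=9.375
Final charges: Q1=8.79, Q2=16.00, Q3=2.93, Q4=8.00, Q5=16.29

Answer: 16.00 μC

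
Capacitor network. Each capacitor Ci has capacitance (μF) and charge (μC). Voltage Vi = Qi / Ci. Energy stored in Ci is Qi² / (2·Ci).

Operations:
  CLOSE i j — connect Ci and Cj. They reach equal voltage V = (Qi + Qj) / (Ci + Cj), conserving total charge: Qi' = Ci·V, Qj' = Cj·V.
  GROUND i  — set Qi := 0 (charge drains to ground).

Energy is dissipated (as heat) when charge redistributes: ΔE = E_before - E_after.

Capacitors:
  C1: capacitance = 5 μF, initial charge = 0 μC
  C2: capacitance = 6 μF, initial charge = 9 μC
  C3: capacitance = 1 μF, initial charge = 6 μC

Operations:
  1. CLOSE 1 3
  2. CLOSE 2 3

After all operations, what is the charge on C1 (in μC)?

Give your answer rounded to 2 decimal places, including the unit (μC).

Initial: C1(5μF, Q=0μC, V=0.00V), C2(6μF, Q=9μC, V=1.50V), C3(1μF, Q=6μC, V=6.00V)
Op 1: CLOSE 1-3: Q_total=6.00, C_total=6.00, V=1.00; Q1=5.00, Q3=1.00; dissipated=15.000
Op 2: CLOSE 2-3: Q_total=10.00, C_total=7.00, V=1.43; Q2=8.57, Q3=1.43; dissipated=0.107
Final charges: Q1=5.00, Q2=8.57, Q3=1.43

Answer: 5.00 μC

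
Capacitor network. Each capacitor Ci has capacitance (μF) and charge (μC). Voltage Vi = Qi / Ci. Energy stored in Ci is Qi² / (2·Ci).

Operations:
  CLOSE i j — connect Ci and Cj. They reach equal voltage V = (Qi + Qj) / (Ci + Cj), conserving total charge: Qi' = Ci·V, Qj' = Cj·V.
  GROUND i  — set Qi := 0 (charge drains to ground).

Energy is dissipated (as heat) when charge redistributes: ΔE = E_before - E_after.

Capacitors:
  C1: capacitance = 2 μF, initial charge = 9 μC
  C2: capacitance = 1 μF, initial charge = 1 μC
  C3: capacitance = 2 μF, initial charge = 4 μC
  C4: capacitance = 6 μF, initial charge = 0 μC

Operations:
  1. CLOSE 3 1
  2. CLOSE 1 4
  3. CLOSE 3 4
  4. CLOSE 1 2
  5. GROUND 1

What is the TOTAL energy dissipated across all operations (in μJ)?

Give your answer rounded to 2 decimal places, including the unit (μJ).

Answer: 16.28 μJ

Derivation:
Initial: C1(2μF, Q=9μC, V=4.50V), C2(1μF, Q=1μC, V=1.00V), C3(2μF, Q=4μC, V=2.00V), C4(6μF, Q=0μC, V=0.00V)
Op 1: CLOSE 3-1: Q_total=13.00, C_total=4.00, V=3.25; Q3=6.50, Q1=6.50; dissipated=3.125
Op 2: CLOSE 1-4: Q_total=6.50, C_total=8.00, V=0.81; Q1=1.62, Q4=4.88; dissipated=7.922
Op 3: CLOSE 3-4: Q_total=11.38, C_total=8.00, V=1.42; Q3=2.84, Q4=8.53; dissipated=4.456
Op 4: CLOSE 1-2: Q_total=2.62, C_total=3.00, V=0.88; Q1=1.75, Q2=0.88; dissipated=0.012
Op 5: GROUND 1: Q1=0; energy lost=0.766
Total dissipated: 16.280 μJ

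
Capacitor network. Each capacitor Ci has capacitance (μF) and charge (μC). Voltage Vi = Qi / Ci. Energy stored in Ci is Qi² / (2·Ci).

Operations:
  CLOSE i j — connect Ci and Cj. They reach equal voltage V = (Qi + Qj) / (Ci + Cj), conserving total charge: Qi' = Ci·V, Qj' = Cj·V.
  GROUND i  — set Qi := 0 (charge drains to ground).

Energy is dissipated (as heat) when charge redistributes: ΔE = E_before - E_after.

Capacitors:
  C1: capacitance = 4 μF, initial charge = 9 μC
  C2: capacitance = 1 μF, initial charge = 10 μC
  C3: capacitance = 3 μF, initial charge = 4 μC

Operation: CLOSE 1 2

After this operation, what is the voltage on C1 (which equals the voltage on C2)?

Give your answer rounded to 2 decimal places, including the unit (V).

Answer: 3.80 V

Derivation:
Initial: C1(4μF, Q=9μC, V=2.25V), C2(1μF, Q=10μC, V=10.00V), C3(3μF, Q=4μC, V=1.33V)
Op 1: CLOSE 1-2: Q_total=19.00, C_total=5.00, V=3.80; Q1=15.20, Q2=3.80; dissipated=24.025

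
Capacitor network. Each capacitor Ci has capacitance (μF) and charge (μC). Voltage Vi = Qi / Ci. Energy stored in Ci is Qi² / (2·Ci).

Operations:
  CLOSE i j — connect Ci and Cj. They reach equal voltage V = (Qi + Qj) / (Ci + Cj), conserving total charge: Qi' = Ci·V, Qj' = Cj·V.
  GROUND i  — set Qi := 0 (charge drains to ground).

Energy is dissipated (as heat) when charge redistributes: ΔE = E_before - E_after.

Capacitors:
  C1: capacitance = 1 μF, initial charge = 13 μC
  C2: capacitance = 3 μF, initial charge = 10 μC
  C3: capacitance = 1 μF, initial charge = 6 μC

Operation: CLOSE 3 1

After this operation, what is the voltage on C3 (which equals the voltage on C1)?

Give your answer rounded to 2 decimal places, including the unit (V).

Answer: 9.50 V

Derivation:
Initial: C1(1μF, Q=13μC, V=13.00V), C2(3μF, Q=10μC, V=3.33V), C3(1μF, Q=6μC, V=6.00V)
Op 1: CLOSE 3-1: Q_total=19.00, C_total=2.00, V=9.50; Q3=9.50, Q1=9.50; dissipated=12.250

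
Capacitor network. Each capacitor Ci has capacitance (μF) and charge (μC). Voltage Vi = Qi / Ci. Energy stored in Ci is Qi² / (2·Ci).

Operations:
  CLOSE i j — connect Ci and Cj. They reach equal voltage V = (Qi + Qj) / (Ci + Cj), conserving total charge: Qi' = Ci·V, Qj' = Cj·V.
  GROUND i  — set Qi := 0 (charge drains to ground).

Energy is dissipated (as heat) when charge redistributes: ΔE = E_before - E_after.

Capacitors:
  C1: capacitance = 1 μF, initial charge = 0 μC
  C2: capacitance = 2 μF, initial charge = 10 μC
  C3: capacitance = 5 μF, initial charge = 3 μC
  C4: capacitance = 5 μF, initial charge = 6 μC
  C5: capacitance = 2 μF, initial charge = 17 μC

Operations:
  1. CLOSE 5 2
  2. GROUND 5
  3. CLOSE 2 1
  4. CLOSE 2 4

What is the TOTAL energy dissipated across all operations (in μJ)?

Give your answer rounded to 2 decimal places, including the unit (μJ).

Answer: 74.65 μJ

Derivation:
Initial: C1(1μF, Q=0μC, V=0.00V), C2(2μF, Q=10μC, V=5.00V), C3(5μF, Q=3μC, V=0.60V), C4(5μF, Q=6μC, V=1.20V), C5(2μF, Q=17μC, V=8.50V)
Op 1: CLOSE 5-2: Q_total=27.00, C_total=4.00, V=6.75; Q5=13.50, Q2=13.50; dissipated=6.125
Op 2: GROUND 5: Q5=0; energy lost=45.562
Op 3: CLOSE 2-1: Q_total=13.50, C_total=3.00, V=4.50; Q2=9.00, Q1=4.50; dissipated=15.188
Op 4: CLOSE 2-4: Q_total=15.00, C_total=7.00, V=2.14; Q2=4.29, Q4=10.71; dissipated=7.779
Total dissipated: 74.654 μJ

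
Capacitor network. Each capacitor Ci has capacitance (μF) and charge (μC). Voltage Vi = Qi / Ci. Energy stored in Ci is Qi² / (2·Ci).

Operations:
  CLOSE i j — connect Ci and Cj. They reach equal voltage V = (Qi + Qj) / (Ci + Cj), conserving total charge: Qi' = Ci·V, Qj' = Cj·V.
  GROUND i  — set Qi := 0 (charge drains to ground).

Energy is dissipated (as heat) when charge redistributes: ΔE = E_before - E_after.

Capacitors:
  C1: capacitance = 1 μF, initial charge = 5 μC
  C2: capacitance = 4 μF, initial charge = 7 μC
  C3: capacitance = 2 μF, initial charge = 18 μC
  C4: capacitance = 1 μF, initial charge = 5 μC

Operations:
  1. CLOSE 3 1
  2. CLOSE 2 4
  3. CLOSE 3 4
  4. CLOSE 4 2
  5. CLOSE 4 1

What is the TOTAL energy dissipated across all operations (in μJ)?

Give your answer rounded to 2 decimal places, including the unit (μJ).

Answer: 28.94 μJ

Derivation:
Initial: C1(1μF, Q=5μC, V=5.00V), C2(4μF, Q=7μC, V=1.75V), C3(2μF, Q=18μC, V=9.00V), C4(1μF, Q=5μC, V=5.00V)
Op 1: CLOSE 3-1: Q_total=23.00, C_total=3.00, V=7.67; Q3=15.33, Q1=7.67; dissipated=5.333
Op 2: CLOSE 2-4: Q_total=12.00, C_total=5.00, V=2.40; Q2=9.60, Q4=2.40; dissipated=4.225
Op 3: CLOSE 3-4: Q_total=17.73, C_total=3.00, V=5.91; Q3=11.82, Q4=5.91; dissipated=9.246
Op 4: CLOSE 4-2: Q_total=15.51, C_total=5.00, V=3.10; Q4=3.10, Q2=12.41; dissipated=4.931
Op 5: CLOSE 4-1: Q_total=10.77, C_total=2.00, V=5.38; Q4=5.38, Q1=5.38; dissipated=5.209
Total dissipated: 28.944 μJ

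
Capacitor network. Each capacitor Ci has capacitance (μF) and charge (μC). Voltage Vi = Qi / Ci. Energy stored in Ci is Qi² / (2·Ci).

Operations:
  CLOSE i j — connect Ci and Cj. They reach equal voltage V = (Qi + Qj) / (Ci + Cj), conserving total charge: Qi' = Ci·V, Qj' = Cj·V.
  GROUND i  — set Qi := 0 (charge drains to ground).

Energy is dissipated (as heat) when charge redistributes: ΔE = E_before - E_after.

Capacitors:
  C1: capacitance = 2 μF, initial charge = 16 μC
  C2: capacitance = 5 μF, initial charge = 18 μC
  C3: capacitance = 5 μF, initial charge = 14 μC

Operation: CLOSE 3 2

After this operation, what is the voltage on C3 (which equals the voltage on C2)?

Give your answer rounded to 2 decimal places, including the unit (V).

Answer: 3.20 V

Derivation:
Initial: C1(2μF, Q=16μC, V=8.00V), C2(5μF, Q=18μC, V=3.60V), C3(5μF, Q=14μC, V=2.80V)
Op 1: CLOSE 3-2: Q_total=32.00, C_total=10.00, V=3.20; Q3=16.00, Q2=16.00; dissipated=0.800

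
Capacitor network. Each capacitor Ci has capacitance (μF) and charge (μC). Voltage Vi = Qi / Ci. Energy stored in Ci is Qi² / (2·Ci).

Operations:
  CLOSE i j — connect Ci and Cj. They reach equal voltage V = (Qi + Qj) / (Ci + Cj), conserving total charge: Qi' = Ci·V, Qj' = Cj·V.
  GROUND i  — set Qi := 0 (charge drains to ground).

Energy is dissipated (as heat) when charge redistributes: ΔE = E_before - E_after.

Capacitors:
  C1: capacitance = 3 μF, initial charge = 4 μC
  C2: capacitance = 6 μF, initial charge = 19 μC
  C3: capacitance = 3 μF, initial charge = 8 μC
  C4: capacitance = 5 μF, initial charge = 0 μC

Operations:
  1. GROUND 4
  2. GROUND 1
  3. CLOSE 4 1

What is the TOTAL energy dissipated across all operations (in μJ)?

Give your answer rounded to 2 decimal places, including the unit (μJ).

Initial: C1(3μF, Q=4μC, V=1.33V), C2(6μF, Q=19μC, V=3.17V), C3(3μF, Q=8μC, V=2.67V), C4(5μF, Q=0μC, V=0.00V)
Op 1: GROUND 4: Q4=0; energy lost=0.000
Op 2: GROUND 1: Q1=0; energy lost=2.667
Op 3: CLOSE 4-1: Q_total=0.00, C_total=8.00, V=0.00; Q4=0.00, Q1=0.00; dissipated=0.000
Total dissipated: 2.667 μJ

Answer: 2.67 μJ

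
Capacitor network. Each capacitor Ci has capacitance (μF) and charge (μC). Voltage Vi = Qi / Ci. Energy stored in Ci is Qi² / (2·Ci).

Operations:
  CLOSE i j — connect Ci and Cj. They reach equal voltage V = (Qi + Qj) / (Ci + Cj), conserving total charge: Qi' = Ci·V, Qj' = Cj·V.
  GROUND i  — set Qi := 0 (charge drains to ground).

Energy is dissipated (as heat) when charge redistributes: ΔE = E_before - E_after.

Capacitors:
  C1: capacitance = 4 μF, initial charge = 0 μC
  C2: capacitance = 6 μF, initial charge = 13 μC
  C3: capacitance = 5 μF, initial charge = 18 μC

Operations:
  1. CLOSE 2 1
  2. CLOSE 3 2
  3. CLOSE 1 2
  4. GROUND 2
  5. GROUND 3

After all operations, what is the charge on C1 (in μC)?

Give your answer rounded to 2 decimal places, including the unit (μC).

Answer: 7.71 μC

Derivation:
Initial: C1(4μF, Q=0μC, V=0.00V), C2(6μF, Q=13μC, V=2.17V), C3(5μF, Q=18μC, V=3.60V)
Op 1: CLOSE 2-1: Q_total=13.00, C_total=10.00, V=1.30; Q2=7.80, Q1=5.20; dissipated=5.633
Op 2: CLOSE 3-2: Q_total=25.80, C_total=11.00, V=2.35; Q3=11.73, Q2=14.07; dissipated=7.214
Op 3: CLOSE 1-2: Q_total=19.27, C_total=10.00, V=1.93; Q1=7.71, Q2=11.56; dissipated=1.312
Op 4: GROUND 2: Q2=0; energy lost=11.143
Op 5: GROUND 3: Q3=0; energy lost=13.753
Final charges: Q1=7.71, Q2=0.00, Q3=0.00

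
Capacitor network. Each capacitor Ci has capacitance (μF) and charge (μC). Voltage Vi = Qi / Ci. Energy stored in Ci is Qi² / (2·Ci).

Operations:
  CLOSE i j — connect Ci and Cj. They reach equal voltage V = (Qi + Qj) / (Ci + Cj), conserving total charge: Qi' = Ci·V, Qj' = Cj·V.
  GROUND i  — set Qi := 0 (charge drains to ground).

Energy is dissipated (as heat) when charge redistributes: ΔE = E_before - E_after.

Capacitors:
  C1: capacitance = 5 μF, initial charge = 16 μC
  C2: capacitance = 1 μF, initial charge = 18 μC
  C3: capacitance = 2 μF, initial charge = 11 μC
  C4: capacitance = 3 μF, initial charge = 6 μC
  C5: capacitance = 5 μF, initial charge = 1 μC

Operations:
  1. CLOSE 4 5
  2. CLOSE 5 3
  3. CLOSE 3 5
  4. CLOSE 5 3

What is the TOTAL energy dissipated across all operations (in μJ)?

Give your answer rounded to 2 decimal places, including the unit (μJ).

Answer: 18.32 μJ

Derivation:
Initial: C1(5μF, Q=16μC, V=3.20V), C2(1μF, Q=18μC, V=18.00V), C3(2μF, Q=11μC, V=5.50V), C4(3μF, Q=6μC, V=2.00V), C5(5μF, Q=1μC, V=0.20V)
Op 1: CLOSE 4-5: Q_total=7.00, C_total=8.00, V=0.88; Q4=2.62, Q5=4.38; dissipated=3.038
Op 2: CLOSE 5-3: Q_total=15.38, C_total=7.00, V=2.20; Q5=10.98, Q3=4.39; dissipated=15.279
Op 3: CLOSE 3-5: Q_total=15.38, C_total=7.00, V=2.20; Q3=4.39, Q5=10.98; dissipated=0.000
Op 4: CLOSE 5-3: Q_total=15.38, C_total=7.00, V=2.20; Q5=10.98, Q3=4.39; dissipated=0.000
Total dissipated: 18.317 μJ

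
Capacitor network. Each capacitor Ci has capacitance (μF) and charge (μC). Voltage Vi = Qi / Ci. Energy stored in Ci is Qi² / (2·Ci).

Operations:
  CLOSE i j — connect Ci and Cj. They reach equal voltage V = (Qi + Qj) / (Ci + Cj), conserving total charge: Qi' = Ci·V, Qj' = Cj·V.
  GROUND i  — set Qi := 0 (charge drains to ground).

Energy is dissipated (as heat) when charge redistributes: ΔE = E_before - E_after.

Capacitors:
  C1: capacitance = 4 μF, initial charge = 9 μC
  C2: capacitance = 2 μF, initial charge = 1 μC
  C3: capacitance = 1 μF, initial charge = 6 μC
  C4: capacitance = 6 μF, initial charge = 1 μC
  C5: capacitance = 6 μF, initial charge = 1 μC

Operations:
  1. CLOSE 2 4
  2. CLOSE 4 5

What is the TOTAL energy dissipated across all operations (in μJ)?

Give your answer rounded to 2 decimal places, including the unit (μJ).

Answer: 0.09 μJ

Derivation:
Initial: C1(4μF, Q=9μC, V=2.25V), C2(2μF, Q=1μC, V=0.50V), C3(1μF, Q=6μC, V=6.00V), C4(6μF, Q=1μC, V=0.17V), C5(6μF, Q=1μC, V=0.17V)
Op 1: CLOSE 2-4: Q_total=2.00, C_total=8.00, V=0.25; Q2=0.50, Q4=1.50; dissipated=0.083
Op 2: CLOSE 4-5: Q_total=2.50, C_total=12.00, V=0.21; Q4=1.25, Q5=1.25; dissipated=0.010
Total dissipated: 0.094 μJ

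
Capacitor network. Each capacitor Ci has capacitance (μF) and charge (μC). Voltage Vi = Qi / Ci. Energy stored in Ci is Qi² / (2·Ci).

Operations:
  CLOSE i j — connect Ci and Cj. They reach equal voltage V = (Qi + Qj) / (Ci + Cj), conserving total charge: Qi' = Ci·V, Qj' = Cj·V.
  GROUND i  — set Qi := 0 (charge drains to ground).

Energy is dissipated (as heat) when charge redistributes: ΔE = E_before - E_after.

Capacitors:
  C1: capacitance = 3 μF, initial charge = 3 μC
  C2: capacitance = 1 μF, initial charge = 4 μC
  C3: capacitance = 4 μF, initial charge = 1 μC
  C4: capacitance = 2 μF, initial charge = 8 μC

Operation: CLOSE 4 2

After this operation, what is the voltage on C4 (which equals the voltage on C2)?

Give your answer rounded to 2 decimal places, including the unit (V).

Answer: 4.00 V

Derivation:
Initial: C1(3μF, Q=3μC, V=1.00V), C2(1μF, Q=4μC, V=4.00V), C3(4μF, Q=1μC, V=0.25V), C4(2μF, Q=8μC, V=4.00V)
Op 1: CLOSE 4-2: Q_total=12.00, C_total=3.00, V=4.00; Q4=8.00, Q2=4.00; dissipated=0.000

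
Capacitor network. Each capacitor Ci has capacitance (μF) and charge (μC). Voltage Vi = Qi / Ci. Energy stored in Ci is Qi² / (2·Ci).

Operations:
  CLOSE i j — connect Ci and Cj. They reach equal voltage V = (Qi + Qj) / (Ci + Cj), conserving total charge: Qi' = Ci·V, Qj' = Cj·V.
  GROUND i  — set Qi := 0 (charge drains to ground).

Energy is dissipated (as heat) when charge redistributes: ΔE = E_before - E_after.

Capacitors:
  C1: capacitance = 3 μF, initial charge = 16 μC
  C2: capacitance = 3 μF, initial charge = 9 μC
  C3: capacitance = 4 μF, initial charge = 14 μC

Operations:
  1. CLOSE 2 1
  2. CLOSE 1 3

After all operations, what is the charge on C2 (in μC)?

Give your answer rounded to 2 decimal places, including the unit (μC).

Initial: C1(3μF, Q=16μC, V=5.33V), C2(3μF, Q=9μC, V=3.00V), C3(4μF, Q=14μC, V=3.50V)
Op 1: CLOSE 2-1: Q_total=25.00, C_total=6.00, V=4.17; Q2=12.50, Q1=12.50; dissipated=4.083
Op 2: CLOSE 1-3: Q_total=26.50, C_total=7.00, V=3.79; Q1=11.36, Q3=15.14; dissipated=0.381
Final charges: Q1=11.36, Q2=12.50, Q3=15.14

Answer: 12.50 μC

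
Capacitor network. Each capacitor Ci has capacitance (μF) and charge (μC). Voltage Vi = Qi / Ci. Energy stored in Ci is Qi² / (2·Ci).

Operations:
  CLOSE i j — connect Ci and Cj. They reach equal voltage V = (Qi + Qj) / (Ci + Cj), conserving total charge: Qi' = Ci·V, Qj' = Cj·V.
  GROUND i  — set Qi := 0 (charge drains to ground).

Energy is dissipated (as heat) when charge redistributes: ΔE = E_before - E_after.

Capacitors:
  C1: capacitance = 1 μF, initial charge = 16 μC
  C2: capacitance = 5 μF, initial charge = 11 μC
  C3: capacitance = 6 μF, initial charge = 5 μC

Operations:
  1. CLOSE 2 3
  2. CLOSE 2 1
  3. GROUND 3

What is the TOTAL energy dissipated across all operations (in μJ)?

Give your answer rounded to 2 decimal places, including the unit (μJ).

Initial: C1(1μF, Q=16μC, V=16.00V), C2(5μF, Q=11μC, V=2.20V), C3(6μF, Q=5μC, V=0.83V)
Op 1: CLOSE 2-3: Q_total=16.00, C_total=11.00, V=1.45; Q2=7.27, Q3=8.73; dissipated=2.547
Op 2: CLOSE 2-1: Q_total=23.27, C_total=6.00, V=3.88; Q2=19.39, Q1=3.88; dissipated=88.154
Op 3: GROUND 3: Q3=0; energy lost=6.347
Total dissipated: 97.048 μJ

Answer: 97.05 μJ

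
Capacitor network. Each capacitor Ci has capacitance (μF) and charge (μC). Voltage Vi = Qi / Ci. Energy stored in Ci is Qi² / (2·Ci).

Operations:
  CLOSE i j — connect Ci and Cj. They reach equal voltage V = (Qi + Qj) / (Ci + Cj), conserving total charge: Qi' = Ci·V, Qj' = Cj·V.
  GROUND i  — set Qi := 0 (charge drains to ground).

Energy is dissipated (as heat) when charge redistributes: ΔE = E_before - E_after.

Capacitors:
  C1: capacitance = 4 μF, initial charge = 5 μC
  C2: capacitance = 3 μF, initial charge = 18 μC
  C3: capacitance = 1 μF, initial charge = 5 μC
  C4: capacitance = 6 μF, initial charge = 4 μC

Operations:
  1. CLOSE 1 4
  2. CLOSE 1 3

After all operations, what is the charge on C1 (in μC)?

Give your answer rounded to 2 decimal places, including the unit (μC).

Answer: 6.88 μC

Derivation:
Initial: C1(4μF, Q=5μC, V=1.25V), C2(3μF, Q=18μC, V=6.00V), C3(1μF, Q=5μC, V=5.00V), C4(6μF, Q=4μC, V=0.67V)
Op 1: CLOSE 1-4: Q_total=9.00, C_total=10.00, V=0.90; Q1=3.60, Q4=5.40; dissipated=0.408
Op 2: CLOSE 1-3: Q_total=8.60, C_total=5.00, V=1.72; Q1=6.88, Q3=1.72; dissipated=6.724
Final charges: Q1=6.88, Q2=18.00, Q3=1.72, Q4=5.40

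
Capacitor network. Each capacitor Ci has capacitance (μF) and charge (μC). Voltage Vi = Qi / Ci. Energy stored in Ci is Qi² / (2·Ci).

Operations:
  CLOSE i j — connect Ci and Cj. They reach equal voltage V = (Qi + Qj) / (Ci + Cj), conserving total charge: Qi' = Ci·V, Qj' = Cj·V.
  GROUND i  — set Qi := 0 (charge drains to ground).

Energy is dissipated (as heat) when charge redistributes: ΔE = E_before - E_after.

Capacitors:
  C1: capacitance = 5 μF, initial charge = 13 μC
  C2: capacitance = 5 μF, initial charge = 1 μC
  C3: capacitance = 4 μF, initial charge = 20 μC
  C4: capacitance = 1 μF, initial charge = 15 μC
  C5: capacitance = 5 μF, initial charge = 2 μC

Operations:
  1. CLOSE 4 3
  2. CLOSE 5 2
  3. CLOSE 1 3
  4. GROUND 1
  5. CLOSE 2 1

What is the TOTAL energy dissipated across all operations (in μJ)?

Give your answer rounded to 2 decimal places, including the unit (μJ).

Answer: 113.56 μJ

Derivation:
Initial: C1(5μF, Q=13μC, V=2.60V), C2(5μF, Q=1μC, V=0.20V), C3(4μF, Q=20μC, V=5.00V), C4(1μF, Q=15μC, V=15.00V), C5(5μF, Q=2μC, V=0.40V)
Op 1: CLOSE 4-3: Q_total=35.00, C_total=5.00, V=7.00; Q4=7.00, Q3=28.00; dissipated=40.000
Op 2: CLOSE 5-2: Q_total=3.00, C_total=10.00, V=0.30; Q5=1.50, Q2=1.50; dissipated=0.050
Op 3: CLOSE 1-3: Q_total=41.00, C_total=9.00, V=4.56; Q1=22.78, Q3=18.22; dissipated=21.511
Op 4: GROUND 1: Q1=0; energy lost=51.883
Op 5: CLOSE 2-1: Q_total=1.50, C_total=10.00, V=0.15; Q2=0.75, Q1=0.75; dissipated=0.113
Total dissipated: 113.556 μJ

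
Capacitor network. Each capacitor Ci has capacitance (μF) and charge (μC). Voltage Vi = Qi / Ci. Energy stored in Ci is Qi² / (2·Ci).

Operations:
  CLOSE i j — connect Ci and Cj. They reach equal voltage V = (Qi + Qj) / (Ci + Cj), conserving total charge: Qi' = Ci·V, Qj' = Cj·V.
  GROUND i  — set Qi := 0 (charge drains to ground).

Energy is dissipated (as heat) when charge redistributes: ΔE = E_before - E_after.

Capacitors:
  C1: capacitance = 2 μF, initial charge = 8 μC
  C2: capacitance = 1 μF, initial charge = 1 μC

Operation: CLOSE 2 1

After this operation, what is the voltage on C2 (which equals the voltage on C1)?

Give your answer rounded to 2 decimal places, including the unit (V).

Answer: 3.00 V

Derivation:
Initial: C1(2μF, Q=8μC, V=4.00V), C2(1μF, Q=1μC, V=1.00V)
Op 1: CLOSE 2-1: Q_total=9.00, C_total=3.00, V=3.00; Q2=3.00, Q1=6.00; dissipated=3.000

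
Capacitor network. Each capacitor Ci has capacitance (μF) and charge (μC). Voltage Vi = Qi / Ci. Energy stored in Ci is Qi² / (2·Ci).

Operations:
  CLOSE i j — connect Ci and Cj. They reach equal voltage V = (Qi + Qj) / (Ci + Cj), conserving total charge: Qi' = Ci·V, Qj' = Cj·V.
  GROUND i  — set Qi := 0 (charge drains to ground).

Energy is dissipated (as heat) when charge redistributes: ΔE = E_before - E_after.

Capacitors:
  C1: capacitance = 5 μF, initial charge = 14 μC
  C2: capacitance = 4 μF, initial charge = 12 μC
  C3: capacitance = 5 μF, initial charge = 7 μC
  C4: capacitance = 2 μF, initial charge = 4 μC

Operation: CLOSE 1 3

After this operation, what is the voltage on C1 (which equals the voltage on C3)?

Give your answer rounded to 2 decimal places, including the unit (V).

Answer: 2.10 V

Derivation:
Initial: C1(5μF, Q=14μC, V=2.80V), C2(4μF, Q=12μC, V=3.00V), C3(5μF, Q=7μC, V=1.40V), C4(2μF, Q=4μC, V=2.00V)
Op 1: CLOSE 1-3: Q_total=21.00, C_total=10.00, V=2.10; Q1=10.50, Q3=10.50; dissipated=2.450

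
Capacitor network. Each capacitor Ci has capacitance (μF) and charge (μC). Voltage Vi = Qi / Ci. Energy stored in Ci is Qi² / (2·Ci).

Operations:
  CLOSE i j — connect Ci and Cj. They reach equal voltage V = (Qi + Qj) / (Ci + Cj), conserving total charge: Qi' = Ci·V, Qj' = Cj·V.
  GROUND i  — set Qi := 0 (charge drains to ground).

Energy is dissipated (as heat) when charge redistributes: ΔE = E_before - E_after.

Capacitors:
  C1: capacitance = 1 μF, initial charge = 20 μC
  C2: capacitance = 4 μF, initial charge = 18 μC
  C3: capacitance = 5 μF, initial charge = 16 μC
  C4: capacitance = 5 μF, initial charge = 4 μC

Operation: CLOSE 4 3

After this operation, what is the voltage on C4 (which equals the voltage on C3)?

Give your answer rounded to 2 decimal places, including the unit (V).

Initial: C1(1μF, Q=20μC, V=20.00V), C2(4μF, Q=18μC, V=4.50V), C3(5μF, Q=16μC, V=3.20V), C4(5μF, Q=4μC, V=0.80V)
Op 1: CLOSE 4-3: Q_total=20.00, C_total=10.00, V=2.00; Q4=10.00, Q3=10.00; dissipated=7.200

Answer: 2.00 V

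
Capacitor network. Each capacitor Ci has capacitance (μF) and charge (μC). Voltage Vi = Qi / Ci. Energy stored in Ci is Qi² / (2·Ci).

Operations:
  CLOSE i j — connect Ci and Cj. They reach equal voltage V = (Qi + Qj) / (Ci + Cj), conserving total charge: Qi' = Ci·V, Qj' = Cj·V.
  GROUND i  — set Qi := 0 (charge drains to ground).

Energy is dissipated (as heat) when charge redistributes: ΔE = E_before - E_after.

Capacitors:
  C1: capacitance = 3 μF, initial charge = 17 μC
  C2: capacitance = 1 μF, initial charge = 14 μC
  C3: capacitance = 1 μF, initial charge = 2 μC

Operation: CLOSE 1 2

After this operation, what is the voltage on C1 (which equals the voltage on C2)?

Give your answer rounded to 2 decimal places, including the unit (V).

Initial: C1(3μF, Q=17μC, V=5.67V), C2(1μF, Q=14μC, V=14.00V), C3(1μF, Q=2μC, V=2.00V)
Op 1: CLOSE 1-2: Q_total=31.00, C_total=4.00, V=7.75; Q1=23.25, Q2=7.75; dissipated=26.042

Answer: 7.75 V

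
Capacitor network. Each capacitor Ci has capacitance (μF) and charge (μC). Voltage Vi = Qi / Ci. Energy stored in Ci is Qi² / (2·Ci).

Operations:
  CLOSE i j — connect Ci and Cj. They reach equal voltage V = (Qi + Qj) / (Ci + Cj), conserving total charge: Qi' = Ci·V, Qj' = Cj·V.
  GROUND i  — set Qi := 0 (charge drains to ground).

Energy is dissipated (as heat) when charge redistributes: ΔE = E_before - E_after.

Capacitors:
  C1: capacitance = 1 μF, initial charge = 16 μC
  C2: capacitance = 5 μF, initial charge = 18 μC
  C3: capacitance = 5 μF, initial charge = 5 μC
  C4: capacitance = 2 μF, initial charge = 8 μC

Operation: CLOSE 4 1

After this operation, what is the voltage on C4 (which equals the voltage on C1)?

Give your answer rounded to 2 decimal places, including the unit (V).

Answer: 8.00 V

Derivation:
Initial: C1(1μF, Q=16μC, V=16.00V), C2(5μF, Q=18μC, V=3.60V), C3(5μF, Q=5μC, V=1.00V), C4(2μF, Q=8μC, V=4.00V)
Op 1: CLOSE 4-1: Q_total=24.00, C_total=3.00, V=8.00; Q4=16.00, Q1=8.00; dissipated=48.000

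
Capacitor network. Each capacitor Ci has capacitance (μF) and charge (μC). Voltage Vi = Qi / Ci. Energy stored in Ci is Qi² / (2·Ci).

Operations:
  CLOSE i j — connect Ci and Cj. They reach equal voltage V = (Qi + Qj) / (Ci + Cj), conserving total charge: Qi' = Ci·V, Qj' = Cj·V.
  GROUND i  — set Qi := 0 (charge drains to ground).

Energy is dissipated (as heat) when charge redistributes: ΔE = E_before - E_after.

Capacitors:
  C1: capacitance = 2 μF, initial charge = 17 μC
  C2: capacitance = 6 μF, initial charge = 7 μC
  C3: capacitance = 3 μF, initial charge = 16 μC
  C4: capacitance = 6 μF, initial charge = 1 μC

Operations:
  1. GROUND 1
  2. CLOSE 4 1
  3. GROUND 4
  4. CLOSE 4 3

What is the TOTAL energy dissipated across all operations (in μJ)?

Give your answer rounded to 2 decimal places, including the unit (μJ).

Answer: 100.76 μJ

Derivation:
Initial: C1(2μF, Q=17μC, V=8.50V), C2(6μF, Q=7μC, V=1.17V), C3(3μF, Q=16μC, V=5.33V), C4(6μF, Q=1μC, V=0.17V)
Op 1: GROUND 1: Q1=0; energy lost=72.250
Op 2: CLOSE 4-1: Q_total=1.00, C_total=8.00, V=0.12; Q4=0.75, Q1=0.25; dissipated=0.021
Op 3: GROUND 4: Q4=0; energy lost=0.047
Op 4: CLOSE 4-3: Q_total=16.00, C_total=9.00, V=1.78; Q4=10.67, Q3=5.33; dissipated=28.444
Total dissipated: 100.762 μJ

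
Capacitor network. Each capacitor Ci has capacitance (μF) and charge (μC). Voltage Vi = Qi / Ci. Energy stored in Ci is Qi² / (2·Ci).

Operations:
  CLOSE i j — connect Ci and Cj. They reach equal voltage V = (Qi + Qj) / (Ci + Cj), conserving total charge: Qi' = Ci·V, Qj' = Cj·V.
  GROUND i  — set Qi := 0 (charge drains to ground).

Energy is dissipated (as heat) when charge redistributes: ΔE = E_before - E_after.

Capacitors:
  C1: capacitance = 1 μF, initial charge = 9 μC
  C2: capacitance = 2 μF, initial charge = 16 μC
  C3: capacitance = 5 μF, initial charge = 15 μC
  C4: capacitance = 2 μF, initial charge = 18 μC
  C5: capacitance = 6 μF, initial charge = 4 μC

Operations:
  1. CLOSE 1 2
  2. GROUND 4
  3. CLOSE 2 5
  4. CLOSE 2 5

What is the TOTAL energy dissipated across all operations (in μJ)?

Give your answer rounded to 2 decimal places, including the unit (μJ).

Initial: C1(1μF, Q=9μC, V=9.00V), C2(2μF, Q=16μC, V=8.00V), C3(5μF, Q=15μC, V=3.00V), C4(2μF, Q=18μC, V=9.00V), C5(6μF, Q=4μC, V=0.67V)
Op 1: CLOSE 1-2: Q_total=25.00, C_total=3.00, V=8.33; Q1=8.33, Q2=16.67; dissipated=0.333
Op 2: GROUND 4: Q4=0; energy lost=81.000
Op 3: CLOSE 2-5: Q_total=20.67, C_total=8.00, V=2.58; Q2=5.17, Q5=15.50; dissipated=44.083
Op 4: CLOSE 2-5: Q_total=20.67, C_total=8.00, V=2.58; Q2=5.17, Q5=15.50; dissipated=0.000
Total dissipated: 125.417 μJ

Answer: 125.42 μJ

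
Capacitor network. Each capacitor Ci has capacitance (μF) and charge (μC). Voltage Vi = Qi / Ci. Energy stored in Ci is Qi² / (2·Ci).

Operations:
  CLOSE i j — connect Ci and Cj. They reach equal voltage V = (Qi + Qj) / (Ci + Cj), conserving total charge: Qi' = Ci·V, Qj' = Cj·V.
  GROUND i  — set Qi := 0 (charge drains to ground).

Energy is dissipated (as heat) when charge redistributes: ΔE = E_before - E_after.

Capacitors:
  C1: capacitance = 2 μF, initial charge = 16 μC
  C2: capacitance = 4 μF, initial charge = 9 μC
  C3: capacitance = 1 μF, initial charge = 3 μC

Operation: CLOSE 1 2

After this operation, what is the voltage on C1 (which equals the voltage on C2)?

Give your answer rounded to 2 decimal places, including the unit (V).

Answer: 4.17 V

Derivation:
Initial: C1(2μF, Q=16μC, V=8.00V), C2(4μF, Q=9μC, V=2.25V), C3(1μF, Q=3μC, V=3.00V)
Op 1: CLOSE 1-2: Q_total=25.00, C_total=6.00, V=4.17; Q1=8.33, Q2=16.67; dissipated=22.042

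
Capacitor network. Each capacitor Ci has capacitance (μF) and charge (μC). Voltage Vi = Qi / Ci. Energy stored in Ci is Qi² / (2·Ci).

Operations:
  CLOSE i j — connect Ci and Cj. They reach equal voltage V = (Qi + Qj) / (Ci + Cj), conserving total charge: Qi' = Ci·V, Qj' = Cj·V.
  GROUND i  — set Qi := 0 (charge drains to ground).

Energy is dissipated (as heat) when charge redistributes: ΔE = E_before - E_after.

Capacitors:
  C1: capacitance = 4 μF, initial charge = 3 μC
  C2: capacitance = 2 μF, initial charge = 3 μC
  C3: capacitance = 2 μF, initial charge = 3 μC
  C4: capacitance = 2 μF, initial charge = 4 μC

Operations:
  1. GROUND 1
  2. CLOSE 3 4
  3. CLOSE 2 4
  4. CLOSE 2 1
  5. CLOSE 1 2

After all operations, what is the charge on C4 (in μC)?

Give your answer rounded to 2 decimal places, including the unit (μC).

Answer: 3.25 μC

Derivation:
Initial: C1(4μF, Q=3μC, V=0.75V), C2(2μF, Q=3μC, V=1.50V), C3(2μF, Q=3μC, V=1.50V), C4(2μF, Q=4μC, V=2.00V)
Op 1: GROUND 1: Q1=0; energy lost=1.125
Op 2: CLOSE 3-4: Q_total=7.00, C_total=4.00, V=1.75; Q3=3.50, Q4=3.50; dissipated=0.125
Op 3: CLOSE 2-4: Q_total=6.50, C_total=4.00, V=1.62; Q2=3.25, Q4=3.25; dissipated=0.031
Op 4: CLOSE 2-1: Q_total=3.25, C_total=6.00, V=0.54; Q2=1.08, Q1=2.17; dissipated=1.760
Op 5: CLOSE 1-2: Q_total=3.25, C_total=6.00, V=0.54; Q1=2.17, Q2=1.08; dissipated=0.000
Final charges: Q1=2.17, Q2=1.08, Q3=3.50, Q4=3.25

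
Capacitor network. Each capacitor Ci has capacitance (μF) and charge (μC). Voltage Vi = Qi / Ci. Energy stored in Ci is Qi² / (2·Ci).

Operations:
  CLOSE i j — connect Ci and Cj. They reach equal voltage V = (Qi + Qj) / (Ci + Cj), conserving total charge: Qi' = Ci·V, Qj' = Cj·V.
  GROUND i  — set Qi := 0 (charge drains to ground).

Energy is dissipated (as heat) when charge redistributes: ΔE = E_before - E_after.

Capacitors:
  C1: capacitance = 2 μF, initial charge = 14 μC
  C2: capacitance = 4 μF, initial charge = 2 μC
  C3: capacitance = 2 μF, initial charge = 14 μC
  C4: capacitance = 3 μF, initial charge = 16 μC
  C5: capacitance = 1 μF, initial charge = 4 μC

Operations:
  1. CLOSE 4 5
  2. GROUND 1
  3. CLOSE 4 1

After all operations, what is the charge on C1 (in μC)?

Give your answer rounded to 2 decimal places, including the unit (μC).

Answer: 6.00 μC

Derivation:
Initial: C1(2μF, Q=14μC, V=7.00V), C2(4μF, Q=2μC, V=0.50V), C3(2μF, Q=14μC, V=7.00V), C4(3μF, Q=16μC, V=5.33V), C5(1μF, Q=4μC, V=4.00V)
Op 1: CLOSE 4-5: Q_total=20.00, C_total=4.00, V=5.00; Q4=15.00, Q5=5.00; dissipated=0.667
Op 2: GROUND 1: Q1=0; energy lost=49.000
Op 3: CLOSE 4-1: Q_total=15.00, C_total=5.00, V=3.00; Q4=9.00, Q1=6.00; dissipated=15.000
Final charges: Q1=6.00, Q2=2.00, Q3=14.00, Q4=9.00, Q5=5.00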